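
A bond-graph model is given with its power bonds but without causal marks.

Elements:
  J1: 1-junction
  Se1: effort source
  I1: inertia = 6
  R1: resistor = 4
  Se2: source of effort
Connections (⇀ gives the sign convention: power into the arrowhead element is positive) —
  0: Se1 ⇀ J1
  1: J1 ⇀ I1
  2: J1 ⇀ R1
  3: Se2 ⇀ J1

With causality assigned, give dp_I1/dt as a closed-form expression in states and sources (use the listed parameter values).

dp_I1/dt = E_Se1 + E_Se2 - 2*p_I1/3

b0 stroke at J1  (source Se1 imposes e)
b3 stroke at J1  (Se2: effort source, stroke at far end)
b1 stroke at I1  (I1 outputs flow p/I1)
b2 stroke at J1  (common-f at J1 fixed by 1)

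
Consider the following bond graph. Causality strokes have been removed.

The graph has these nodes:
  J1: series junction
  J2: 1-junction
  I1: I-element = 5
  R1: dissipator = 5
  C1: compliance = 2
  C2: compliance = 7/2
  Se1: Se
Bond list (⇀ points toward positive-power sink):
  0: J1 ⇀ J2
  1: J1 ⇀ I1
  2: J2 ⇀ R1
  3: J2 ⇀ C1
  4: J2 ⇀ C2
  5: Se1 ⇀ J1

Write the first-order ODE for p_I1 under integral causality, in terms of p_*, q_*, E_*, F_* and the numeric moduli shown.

dp_I1/dt = E_Se1 - p_I1 - q_C1/2 - 2*q_C2/7

bond 5 stroke→J1  (Se1: effort source, stroke at far end)
bond 1 stroke→I1  (I1: I, integral causality)
bond 0 stroke→J1  (J1: bond 1 brought flow, rest push out)
bond 2 stroke→J2  (1-jn J2 has f-setter on 0)
bond 3 stroke→J2  (J2: bond 0 brought flow, rest push out)
bond 4 stroke→J2  (common-f at J2 fixed by 0)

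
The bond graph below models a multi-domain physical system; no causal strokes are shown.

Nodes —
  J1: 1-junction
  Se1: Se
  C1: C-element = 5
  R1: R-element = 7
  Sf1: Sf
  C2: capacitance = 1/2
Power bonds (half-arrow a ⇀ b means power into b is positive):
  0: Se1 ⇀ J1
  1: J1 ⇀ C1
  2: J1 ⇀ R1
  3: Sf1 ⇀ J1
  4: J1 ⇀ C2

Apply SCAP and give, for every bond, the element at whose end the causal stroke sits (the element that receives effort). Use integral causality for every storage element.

#0 stroke→J1  (source Se1 imposes e)
#3 stroke→Sf1  (Sf1: flow source, stroke at near end)
#1 stroke→J1  (common-f at J1 fixed by 3)
#2 stroke→J1  (common-f at J1 fixed by 3)
#4 stroke→J1  (common-f at J1 fixed by 3)

#0 stroke at J1
#1 stroke at J1
#2 stroke at J1
#3 stroke at Sf1
#4 stroke at J1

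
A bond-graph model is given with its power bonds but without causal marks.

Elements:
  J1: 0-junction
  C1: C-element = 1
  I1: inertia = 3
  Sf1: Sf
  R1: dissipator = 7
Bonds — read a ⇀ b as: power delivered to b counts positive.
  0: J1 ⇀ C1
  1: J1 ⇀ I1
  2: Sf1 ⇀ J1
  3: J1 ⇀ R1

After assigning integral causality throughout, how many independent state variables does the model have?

b2 →Sf1  (Sf1: flow source, stroke at near end)
b0 →J1  (C1: C, integral causality)
b1 →I1  (J1 effort already set via bond 0)
b3 →R1  (J1: bond 0 brought effort, rest push out)

2  (C1, I1 all integral)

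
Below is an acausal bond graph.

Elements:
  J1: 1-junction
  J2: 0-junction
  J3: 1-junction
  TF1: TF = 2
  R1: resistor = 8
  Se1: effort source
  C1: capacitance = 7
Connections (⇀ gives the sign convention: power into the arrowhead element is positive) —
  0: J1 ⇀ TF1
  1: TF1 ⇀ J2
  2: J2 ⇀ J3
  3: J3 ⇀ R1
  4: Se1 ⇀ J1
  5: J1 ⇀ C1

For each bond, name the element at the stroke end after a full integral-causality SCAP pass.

bond 4 stroke→J1  (Se1 (Se) sets effort on bond)
bond 5 stroke→J1  (C1: C, integral causality)
bond 0 stroke→TF1  (J1 needs exactly one f-in)
bond 1 stroke→J2  (TF1: transformer flips bond 0)
bond 2 stroke→J3  (J2 effort already set via bond 1)
bond 3 stroke→R1  (only one flow-in slot at J3)

#0 →TF1
#1 →J2
#2 →J3
#3 →R1
#4 →J1
#5 →J1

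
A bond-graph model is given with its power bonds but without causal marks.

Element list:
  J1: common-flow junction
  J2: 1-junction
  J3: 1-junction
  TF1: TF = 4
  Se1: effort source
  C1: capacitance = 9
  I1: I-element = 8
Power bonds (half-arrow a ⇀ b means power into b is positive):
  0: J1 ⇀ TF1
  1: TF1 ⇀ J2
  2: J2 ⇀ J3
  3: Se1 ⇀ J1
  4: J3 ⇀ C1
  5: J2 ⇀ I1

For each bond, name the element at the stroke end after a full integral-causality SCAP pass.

bond 3 |J1  (Se1: effort source, stroke at far end)
bond 0 |TF1  (closing 1-jn rule on J1)
bond 1 |J2  (TF TF1: opposite of bond 0)
bond 4 |J3  (C1: C, integral causality)
bond 2 |J2  (J3: last free bond brings flow in)
bond 5 |I1  (J2: last free bond brings flow in)

#0 stroke→TF1
#1 stroke→J2
#2 stroke→J2
#3 stroke→J1
#4 stroke→J3
#5 stroke→I1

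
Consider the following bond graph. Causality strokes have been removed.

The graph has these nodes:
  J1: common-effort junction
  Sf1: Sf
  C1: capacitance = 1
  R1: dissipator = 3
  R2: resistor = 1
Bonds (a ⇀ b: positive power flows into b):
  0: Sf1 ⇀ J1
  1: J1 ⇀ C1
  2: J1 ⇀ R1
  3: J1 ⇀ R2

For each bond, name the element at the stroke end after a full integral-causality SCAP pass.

#0 stroke at Sf1  (Sf1 (Sf) sets flow on bond)
#1 stroke at J1  (C1 integral (e out))
#2 stroke at R1  (J1: bond 1 brought effort, rest push out)
#3 stroke at R2  (common-e at J1 fixed by 1)

b0 |Sf1
b1 |J1
b2 |R1
b3 |R2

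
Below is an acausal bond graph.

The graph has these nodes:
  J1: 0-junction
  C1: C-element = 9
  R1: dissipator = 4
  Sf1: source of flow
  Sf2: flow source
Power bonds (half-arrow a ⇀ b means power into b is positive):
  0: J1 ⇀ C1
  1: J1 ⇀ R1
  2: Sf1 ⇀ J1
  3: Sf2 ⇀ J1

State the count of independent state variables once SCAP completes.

b2 stroke→Sf1  (source Sf1 imposes f)
b3 stroke→Sf2  (Sf2: flow source, stroke at near end)
b0 stroke→J1  (C1 outputs effort q/C1)
b1 stroke→R1  (J1: bond 0 brought effort, rest push out)

1  (C1 all integral)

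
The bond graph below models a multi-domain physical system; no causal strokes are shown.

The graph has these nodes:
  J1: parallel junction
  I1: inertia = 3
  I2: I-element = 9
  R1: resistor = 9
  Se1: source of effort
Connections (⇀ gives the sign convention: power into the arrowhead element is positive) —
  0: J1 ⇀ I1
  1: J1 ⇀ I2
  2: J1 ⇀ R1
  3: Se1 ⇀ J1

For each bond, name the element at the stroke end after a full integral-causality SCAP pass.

#3 stroke→J1  (Se1: effort source, stroke at far end)
#0 stroke→I1  (J1 effort already set via bond 3)
#1 stroke→I2  (J1 effort already set via bond 3)
#2 stroke→R1  (J1 effort already set via bond 3)

#0 stroke at I1
#1 stroke at I2
#2 stroke at R1
#3 stroke at J1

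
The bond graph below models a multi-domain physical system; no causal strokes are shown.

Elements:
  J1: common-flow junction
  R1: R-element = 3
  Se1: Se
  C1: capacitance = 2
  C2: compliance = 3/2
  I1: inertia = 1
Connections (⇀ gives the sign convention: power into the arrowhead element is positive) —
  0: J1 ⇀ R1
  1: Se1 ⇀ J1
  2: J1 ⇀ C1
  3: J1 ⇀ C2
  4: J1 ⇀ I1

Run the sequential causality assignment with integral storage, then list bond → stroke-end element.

#1 |J1  (Se1 fixes effort; stroke away)
#2 |J1  (C1: C, integral causality)
#3 |J1  (C2: C, integral causality)
#4 |I1  (I1 outputs flow p/I1)
#0 |J1  (J1 flow already set via bond 4)

β0 stroke→J1
β1 stroke→J1
β2 stroke→J1
β3 stroke→J1
β4 stroke→I1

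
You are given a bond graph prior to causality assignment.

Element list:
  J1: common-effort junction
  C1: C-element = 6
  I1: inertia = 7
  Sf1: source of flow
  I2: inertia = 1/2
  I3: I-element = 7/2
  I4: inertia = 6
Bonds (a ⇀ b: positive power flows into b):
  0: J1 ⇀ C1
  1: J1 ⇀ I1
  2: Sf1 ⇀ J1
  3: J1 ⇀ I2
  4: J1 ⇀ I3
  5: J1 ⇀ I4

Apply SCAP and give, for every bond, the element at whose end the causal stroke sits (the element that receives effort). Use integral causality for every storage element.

b0 stroke→J1
b1 stroke→I1
b2 stroke→Sf1
b3 stroke→I2
b4 stroke→I3
b5 stroke→I4

b2 →Sf1  (source Sf1 imposes f)
b0 →J1  (C1 outputs effort q/C1)
b1 →I1  (J1: bond 0 brought effort, rest push out)
b3 →I2  (J1 effort already set via bond 0)
b4 →I3  (J1: bond 0 brought effort, rest push out)
b5 →I4  (J1: bond 0 brought effort, rest push out)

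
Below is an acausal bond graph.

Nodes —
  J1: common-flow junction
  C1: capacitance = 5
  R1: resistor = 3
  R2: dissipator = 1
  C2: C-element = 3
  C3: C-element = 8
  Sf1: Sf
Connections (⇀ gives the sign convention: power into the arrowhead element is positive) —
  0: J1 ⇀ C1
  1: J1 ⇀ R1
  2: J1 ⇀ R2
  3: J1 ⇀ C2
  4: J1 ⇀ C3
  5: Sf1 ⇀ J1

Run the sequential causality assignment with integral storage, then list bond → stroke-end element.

b5 →Sf1  (Sf1: flow source, stroke at near end)
b0 →J1  (J1: bond 5 brought flow, rest push out)
b1 →J1  (common-f at J1 fixed by 5)
b2 →J1  (J1: bond 5 brought flow, rest push out)
b3 →J1  (1-jn J1 has f-setter on 5)
b4 →J1  (1-jn J1 has f-setter on 5)

b0 stroke→J1
b1 stroke→J1
b2 stroke→J1
b3 stroke→J1
b4 stroke→J1
b5 stroke→Sf1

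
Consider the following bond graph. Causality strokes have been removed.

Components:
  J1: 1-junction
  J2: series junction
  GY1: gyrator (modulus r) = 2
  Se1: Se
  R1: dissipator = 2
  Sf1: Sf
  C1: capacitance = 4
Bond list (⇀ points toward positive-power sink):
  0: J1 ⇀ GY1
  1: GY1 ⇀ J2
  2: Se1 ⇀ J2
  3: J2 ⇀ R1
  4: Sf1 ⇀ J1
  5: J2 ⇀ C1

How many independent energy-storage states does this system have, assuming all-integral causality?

bond 2 stroke→J2  (Se1 (Se) sets effort on bond)
bond 4 stroke→Sf1  (source Sf1 imposes f)
bond 0 stroke→J1  (1-jn J1 has f-setter on 4)
bond 1 stroke→J2  (GY1: gyrator matches bond 0)
bond 5 stroke→J2  (prefer integral on C1)
bond 3 stroke→R1  (only one flow-in slot at J2)

1  (C1 all integral)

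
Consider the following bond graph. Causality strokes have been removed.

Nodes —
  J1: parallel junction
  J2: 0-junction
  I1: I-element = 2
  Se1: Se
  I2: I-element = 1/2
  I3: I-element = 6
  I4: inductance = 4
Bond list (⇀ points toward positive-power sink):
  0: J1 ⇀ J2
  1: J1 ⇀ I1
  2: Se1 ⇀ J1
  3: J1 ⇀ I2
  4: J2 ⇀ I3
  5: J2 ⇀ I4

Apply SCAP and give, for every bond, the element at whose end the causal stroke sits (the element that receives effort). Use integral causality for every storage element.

b0 stroke at J2
b1 stroke at I1
b2 stroke at J1
b3 stroke at I2
b4 stroke at I3
b5 stroke at I4

bond 2 stroke at J1  (source Se1 imposes e)
bond 0 stroke at J2  (J1 effort already set via bond 2)
bond 1 stroke at I1  (J1 effort already set via bond 2)
bond 3 stroke at I2  (common-e at J1 fixed by 2)
bond 4 stroke at I3  (J2: bond 0 brought effort, rest push out)
bond 5 stroke at I4  (0-jn J2 has e-setter on 0)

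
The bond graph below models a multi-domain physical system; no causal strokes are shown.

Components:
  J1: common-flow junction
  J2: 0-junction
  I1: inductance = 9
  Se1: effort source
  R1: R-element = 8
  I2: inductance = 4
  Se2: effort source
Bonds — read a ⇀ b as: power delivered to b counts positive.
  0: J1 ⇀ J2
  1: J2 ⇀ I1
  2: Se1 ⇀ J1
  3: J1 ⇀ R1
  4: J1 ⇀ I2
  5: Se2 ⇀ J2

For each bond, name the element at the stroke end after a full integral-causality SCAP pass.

β0 stroke→J1
β1 stroke→I1
β2 stroke→J1
β3 stroke→J1
β4 stroke→I2
β5 stroke→J2

bond 2 |J1  (source Se1 imposes e)
bond 5 |J2  (Se2 (Se) sets effort on bond)
bond 0 |J1  (J2 effort already set via bond 5)
bond 1 |I1  (J2: bond 5 brought effort, rest push out)
bond 4 |I2  (I2: I, integral causality)
bond 3 |J1  (1-jn J1 has f-setter on 4)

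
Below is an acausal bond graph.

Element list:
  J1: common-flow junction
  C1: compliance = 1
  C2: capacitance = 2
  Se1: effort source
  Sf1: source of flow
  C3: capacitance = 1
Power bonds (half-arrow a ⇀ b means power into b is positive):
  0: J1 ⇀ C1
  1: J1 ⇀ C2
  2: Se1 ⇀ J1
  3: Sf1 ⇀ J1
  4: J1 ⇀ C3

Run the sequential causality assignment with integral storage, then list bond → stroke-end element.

β0 |J1
β1 |J1
β2 |J1
β3 |Sf1
β4 |J1

bond 2 stroke→J1  (Se1: effort source, stroke at far end)
bond 3 stroke→Sf1  (Sf1 (Sf) sets flow on bond)
bond 0 stroke→J1  (J1 flow already set via bond 3)
bond 1 stroke→J1  (1-jn J1 has f-setter on 3)
bond 4 stroke→J1  (1-jn J1 has f-setter on 3)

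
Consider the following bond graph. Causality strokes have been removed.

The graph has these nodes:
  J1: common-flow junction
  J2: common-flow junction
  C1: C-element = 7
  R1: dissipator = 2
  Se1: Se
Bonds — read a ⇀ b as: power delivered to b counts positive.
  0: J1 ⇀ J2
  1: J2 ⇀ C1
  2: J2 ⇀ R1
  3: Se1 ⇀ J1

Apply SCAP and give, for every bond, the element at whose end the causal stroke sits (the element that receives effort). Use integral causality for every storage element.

#0 →J2
#1 →J2
#2 →R1
#3 →J1

#3 stroke at J1  (Se1: effort source, stroke at far end)
#0 stroke at J2  (J1 needs exactly one f-in)
#1 stroke at J2  (C1 integral (e out))
#2 stroke at R1  (J2: last free bond brings flow in)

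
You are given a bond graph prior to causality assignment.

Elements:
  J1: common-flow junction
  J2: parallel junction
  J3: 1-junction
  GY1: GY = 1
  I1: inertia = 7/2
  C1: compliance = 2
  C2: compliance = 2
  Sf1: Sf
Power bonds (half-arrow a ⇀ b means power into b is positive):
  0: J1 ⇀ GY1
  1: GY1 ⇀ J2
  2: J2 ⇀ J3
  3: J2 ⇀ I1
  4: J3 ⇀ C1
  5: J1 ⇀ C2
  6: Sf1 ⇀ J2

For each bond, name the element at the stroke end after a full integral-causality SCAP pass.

bond 6 |Sf1  (Sf1 (Sf) sets flow on bond)
bond 3 |I1  (prefer integral on I1)
bond 4 |J3  (C1: C, integral causality)
bond 2 |J2  (J3: last free bond brings flow in)
bond 1 |GY1  (J2: bond 2 brought effort, rest push out)
bond 0 |GY1  (through GY1, causality inverts; strokes same side of GY1)
bond 5 |J1  (J1: bond 0 brought flow, rest push out)

bond 0 |GY1
bond 1 |GY1
bond 2 |J2
bond 3 |I1
bond 4 |J3
bond 5 |J1
bond 6 |Sf1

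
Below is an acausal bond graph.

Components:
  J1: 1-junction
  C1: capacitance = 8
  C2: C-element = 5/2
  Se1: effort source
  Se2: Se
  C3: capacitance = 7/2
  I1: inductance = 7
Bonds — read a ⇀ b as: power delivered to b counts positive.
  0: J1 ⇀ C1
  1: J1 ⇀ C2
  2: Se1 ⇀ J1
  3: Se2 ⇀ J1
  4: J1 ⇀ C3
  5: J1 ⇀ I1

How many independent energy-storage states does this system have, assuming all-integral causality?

β2 |J1  (source Se1 imposes e)
β3 |J1  (Se2 (Se) sets effort on bond)
β0 |J1  (C1: C, integral causality)
β1 |J1  (C2: C, integral causality)
β4 |J1  (C3: C, integral causality)
β5 |I1  (closing 1-jn rule on J1)

4  (C1, C2, C3, I1 all integral)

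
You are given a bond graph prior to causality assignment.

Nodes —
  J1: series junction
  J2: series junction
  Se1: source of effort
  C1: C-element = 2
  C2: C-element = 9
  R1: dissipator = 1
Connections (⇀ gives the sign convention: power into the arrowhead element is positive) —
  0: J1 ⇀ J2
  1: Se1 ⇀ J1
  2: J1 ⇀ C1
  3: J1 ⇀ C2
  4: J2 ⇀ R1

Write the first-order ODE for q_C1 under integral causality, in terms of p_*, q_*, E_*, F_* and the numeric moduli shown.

b1 stroke at J1  (source Se1 imposes e)
b2 stroke at J1  (C1 outputs effort q/C1)
b3 stroke at J1  (C2 outputs effort q/C2)
b0 stroke at J2  (closing 1-jn rule on J1)
b4 stroke at R1  (J2: last free bond brings flow in)

dq_C1/dt = E_Se1 - q_C1/2 - q_C2/9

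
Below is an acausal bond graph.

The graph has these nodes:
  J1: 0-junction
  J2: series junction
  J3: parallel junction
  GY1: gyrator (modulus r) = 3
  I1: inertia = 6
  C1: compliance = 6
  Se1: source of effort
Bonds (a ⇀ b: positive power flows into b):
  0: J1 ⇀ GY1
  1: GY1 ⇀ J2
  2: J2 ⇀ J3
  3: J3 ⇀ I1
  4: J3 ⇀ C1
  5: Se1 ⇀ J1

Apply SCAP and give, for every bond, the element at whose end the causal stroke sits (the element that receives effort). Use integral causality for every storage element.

#5 |J1  (source Se1 imposes e)
#0 |GY1  (common-e at J1 fixed by 5)
#1 |GY1  (GY1 both-in/both-out from 0)
#2 |J2  (1-jn J2 has f-setter on 1)
#3 |I1  (prefer integral on I1)
#4 |J3  (closing 0-jn rule on J3)

β0 |GY1
β1 |GY1
β2 |J2
β3 |I1
β4 |J3
β5 |J1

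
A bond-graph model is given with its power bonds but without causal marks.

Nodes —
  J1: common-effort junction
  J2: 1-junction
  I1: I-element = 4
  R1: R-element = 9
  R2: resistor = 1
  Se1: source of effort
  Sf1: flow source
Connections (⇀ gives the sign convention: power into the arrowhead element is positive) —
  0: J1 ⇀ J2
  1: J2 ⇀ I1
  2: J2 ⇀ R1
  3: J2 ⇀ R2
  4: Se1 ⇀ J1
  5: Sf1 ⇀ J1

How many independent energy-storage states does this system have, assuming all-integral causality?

β4 |J1  (Se1 (Se) sets effort on bond)
β5 |Sf1  (Sf1: flow source, stroke at near end)
β0 |J2  (common-e at J1 fixed by 4)
β1 |I1  (I1 integral (f out))
β2 |J2  (1-jn J2 has f-setter on 1)
β3 |J2  (1-jn J2 has f-setter on 1)

1  (I1 all integral)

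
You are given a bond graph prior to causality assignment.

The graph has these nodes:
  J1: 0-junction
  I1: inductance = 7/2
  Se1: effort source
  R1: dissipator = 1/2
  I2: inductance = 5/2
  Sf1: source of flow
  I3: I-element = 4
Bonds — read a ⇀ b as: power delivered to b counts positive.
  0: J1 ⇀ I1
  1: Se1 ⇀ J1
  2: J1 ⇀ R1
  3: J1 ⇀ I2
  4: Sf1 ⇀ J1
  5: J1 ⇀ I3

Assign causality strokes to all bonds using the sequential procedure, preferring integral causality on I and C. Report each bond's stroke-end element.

b0 |I1
b1 |J1
b2 |R1
b3 |I2
b4 |Sf1
b5 |I3

bond 1 →J1  (Se1: effort source, stroke at far end)
bond 4 →Sf1  (Sf1 (Sf) sets flow on bond)
bond 0 →I1  (0-jn J1 has e-setter on 1)
bond 2 →R1  (0-jn J1 has e-setter on 1)
bond 3 →I2  (J1: bond 1 brought effort, rest push out)
bond 5 →I3  (common-e at J1 fixed by 1)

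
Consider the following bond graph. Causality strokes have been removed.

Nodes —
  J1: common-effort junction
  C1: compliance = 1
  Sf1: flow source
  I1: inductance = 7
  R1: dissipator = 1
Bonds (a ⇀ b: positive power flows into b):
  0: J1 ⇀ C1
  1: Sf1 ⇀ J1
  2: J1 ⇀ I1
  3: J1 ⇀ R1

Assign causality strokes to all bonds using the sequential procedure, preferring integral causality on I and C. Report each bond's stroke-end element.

bond 0 →J1
bond 1 →Sf1
bond 2 →I1
bond 3 →R1

#1 stroke at Sf1  (Sf1 fixes flow; stroke at Sf1)
#0 stroke at J1  (C1: C, integral causality)
#2 stroke at I1  (0-jn J1 has e-setter on 0)
#3 stroke at R1  (0-jn J1 has e-setter on 0)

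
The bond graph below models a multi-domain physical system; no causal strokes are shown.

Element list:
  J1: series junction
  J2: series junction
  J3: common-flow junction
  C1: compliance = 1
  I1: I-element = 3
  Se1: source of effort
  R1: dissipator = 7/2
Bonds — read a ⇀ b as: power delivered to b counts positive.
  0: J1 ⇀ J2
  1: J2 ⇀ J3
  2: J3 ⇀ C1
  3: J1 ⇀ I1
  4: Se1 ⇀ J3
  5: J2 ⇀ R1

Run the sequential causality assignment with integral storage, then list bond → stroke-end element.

bond 4 stroke→J3  (source Se1 imposes e)
bond 2 stroke→J3  (prefer integral on C1)
bond 1 stroke→J2  (J3: last free bond brings flow in)
bond 3 stroke→I1  (I1: I, integral causality)
bond 0 stroke→J1  (J1 flow already set via bond 3)
bond 5 stroke→J2  (J2: bond 0 brought flow, rest push out)

b0 stroke→J1
b1 stroke→J2
b2 stroke→J3
b3 stroke→I1
b4 stroke→J3
b5 stroke→J2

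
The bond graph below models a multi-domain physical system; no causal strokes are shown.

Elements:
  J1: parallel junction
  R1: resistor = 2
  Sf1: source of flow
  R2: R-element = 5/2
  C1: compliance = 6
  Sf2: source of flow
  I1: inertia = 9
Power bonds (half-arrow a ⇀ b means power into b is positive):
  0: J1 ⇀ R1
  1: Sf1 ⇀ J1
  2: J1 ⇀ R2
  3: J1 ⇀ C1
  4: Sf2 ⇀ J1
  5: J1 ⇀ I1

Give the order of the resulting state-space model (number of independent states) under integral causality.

#1 →Sf1  (source Sf1 imposes f)
#4 →Sf2  (Sf2: flow source, stroke at near end)
#3 →J1  (C1: C, integral causality)
#0 →R1  (J1 effort already set via bond 3)
#2 →R2  (common-e at J1 fixed by 3)
#5 →I1  (J1 effort already set via bond 3)

2  (C1, I1 all integral)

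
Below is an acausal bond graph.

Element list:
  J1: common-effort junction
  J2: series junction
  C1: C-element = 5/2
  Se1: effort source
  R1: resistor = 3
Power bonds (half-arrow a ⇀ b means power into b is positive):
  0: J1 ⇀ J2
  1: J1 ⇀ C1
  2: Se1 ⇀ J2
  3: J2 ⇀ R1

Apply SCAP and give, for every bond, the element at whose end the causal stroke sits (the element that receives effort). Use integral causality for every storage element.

bond 2 |J2  (Se1: effort source, stroke at far end)
bond 1 |J1  (C1 integral (e out))
bond 0 |J2  (common-e at J1 fixed by 1)
bond 3 |R1  (closing 1-jn rule on J2)

bond 0 stroke→J2
bond 1 stroke→J1
bond 2 stroke→J2
bond 3 stroke→R1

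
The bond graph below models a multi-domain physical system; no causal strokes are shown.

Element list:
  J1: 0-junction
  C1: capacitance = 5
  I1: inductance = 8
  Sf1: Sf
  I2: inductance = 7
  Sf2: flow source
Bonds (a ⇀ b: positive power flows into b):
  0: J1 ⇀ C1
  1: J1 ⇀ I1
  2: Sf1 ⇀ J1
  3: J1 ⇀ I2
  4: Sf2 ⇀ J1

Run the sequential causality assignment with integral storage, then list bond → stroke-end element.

β2 stroke at Sf1  (Sf1: flow source, stroke at near end)
β4 stroke at Sf2  (source Sf2 imposes f)
β0 stroke at J1  (C1 integral (e out))
β1 stroke at I1  (common-e at J1 fixed by 0)
β3 stroke at I2  (J1: bond 0 brought effort, rest push out)

β0 |J1
β1 |I1
β2 |Sf1
β3 |I2
β4 |Sf2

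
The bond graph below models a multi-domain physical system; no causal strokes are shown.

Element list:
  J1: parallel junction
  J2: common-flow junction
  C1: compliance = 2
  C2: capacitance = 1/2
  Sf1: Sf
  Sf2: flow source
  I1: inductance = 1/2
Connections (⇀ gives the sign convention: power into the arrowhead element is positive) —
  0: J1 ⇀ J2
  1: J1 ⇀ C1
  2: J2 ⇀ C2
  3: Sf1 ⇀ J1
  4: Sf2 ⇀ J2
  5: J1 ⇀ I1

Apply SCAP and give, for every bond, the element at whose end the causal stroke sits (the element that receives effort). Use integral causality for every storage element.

bond 3 stroke at Sf1  (Sf1: flow source, stroke at near end)
bond 4 stroke at Sf2  (Sf2: flow source, stroke at near end)
bond 0 stroke at J2  (J2: bond 4 brought flow, rest push out)
bond 2 stroke at J2  (1-jn J2 has f-setter on 4)
bond 1 stroke at J1  (C1 integral (e out))
bond 5 stroke at I1  (J1: bond 1 brought effort, rest push out)

bond 0 stroke→J2
bond 1 stroke→J1
bond 2 stroke→J2
bond 3 stroke→Sf1
bond 4 stroke→Sf2
bond 5 stroke→I1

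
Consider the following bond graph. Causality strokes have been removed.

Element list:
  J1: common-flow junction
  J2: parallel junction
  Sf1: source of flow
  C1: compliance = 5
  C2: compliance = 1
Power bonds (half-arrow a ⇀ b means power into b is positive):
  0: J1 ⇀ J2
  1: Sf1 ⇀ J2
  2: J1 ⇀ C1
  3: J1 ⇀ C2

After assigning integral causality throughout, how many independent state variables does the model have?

b1 →Sf1  (source Sf1 imposes f)
b0 →J2  (J2 needs exactly one e-in)
b2 →J1  (J1: bond 0 brought flow, rest push out)
b3 →J1  (common-f at J1 fixed by 0)

2  (C1, C2 all integral)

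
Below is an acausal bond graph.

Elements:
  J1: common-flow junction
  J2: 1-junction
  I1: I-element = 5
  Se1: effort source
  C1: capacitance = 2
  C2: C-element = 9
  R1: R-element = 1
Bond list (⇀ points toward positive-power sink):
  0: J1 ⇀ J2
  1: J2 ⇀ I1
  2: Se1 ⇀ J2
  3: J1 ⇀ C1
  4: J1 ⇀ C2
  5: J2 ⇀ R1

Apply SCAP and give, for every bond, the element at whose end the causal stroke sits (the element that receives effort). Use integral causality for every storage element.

β2 stroke→J2  (Se1 fixes effort; stroke away)
β1 stroke→I1  (I1: I, integral causality)
β0 stroke→J2  (1-jn J2 has f-setter on 1)
β5 stroke→J2  (J2: bond 1 brought flow, rest push out)
β3 stroke→J1  (common-f at J1 fixed by 0)
β4 stroke→J1  (J1: bond 0 brought flow, rest push out)

β0 stroke→J2
β1 stroke→I1
β2 stroke→J2
β3 stroke→J1
β4 stroke→J1
β5 stroke→J2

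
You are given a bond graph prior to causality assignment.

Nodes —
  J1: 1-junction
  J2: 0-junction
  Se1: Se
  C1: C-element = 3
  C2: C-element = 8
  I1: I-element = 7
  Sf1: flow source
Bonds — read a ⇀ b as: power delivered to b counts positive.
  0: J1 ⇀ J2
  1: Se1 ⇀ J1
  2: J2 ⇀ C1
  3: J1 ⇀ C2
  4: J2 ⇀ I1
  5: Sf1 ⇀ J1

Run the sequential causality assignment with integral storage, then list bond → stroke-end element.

β1 stroke at J1  (Se1: effort source, stroke at far end)
β5 stroke at Sf1  (Sf1: flow source, stroke at near end)
β0 stroke at J1  (J1 flow already set via bond 5)
β3 stroke at J1  (1-jn J1 has f-setter on 5)
β2 stroke at J2  (C1 outputs effort q/C1)
β4 stroke at I1  (0-jn J2 has e-setter on 2)

bond 0 →J1
bond 1 →J1
bond 2 →J2
bond 3 →J1
bond 4 →I1
bond 5 →Sf1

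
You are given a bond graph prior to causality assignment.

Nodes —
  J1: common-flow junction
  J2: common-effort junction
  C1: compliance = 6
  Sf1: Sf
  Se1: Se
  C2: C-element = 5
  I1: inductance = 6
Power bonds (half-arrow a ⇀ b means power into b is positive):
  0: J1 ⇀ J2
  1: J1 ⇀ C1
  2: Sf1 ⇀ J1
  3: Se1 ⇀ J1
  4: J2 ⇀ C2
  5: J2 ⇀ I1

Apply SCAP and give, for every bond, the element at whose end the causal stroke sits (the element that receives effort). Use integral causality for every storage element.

bond 2 stroke at Sf1  (Sf1 fixes flow; stroke at Sf1)
bond 3 stroke at J1  (source Se1 imposes e)
bond 0 stroke at J1  (common-f at J1 fixed by 2)
bond 1 stroke at J1  (common-f at J1 fixed by 2)
bond 4 stroke at J2  (prefer integral on C2)
bond 5 stroke at I1  (common-e at J2 fixed by 4)

β0 stroke at J1
β1 stroke at J1
β2 stroke at Sf1
β3 stroke at J1
β4 stroke at J2
β5 stroke at I1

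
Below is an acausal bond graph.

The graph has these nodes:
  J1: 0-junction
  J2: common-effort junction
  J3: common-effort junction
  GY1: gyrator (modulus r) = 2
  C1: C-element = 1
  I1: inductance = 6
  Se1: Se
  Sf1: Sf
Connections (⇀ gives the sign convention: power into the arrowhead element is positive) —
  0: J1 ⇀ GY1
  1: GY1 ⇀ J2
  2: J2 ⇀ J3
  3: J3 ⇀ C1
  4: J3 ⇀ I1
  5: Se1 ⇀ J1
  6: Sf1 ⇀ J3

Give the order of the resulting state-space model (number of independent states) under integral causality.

2  (C1, I1 all integral)

b5 stroke→J1  (Se1: effort source, stroke at far end)
b6 stroke→Sf1  (Sf1 fixes flow; stroke at Sf1)
b0 stroke→GY1  (J1 effort already set via bond 5)
b1 stroke→GY1  (GY1: gyrator matches bond 0)
b2 stroke→J2  (J2: last free bond brings effort in)
b3 stroke→J3  (prefer integral on C1)
b4 stroke→I1  (J3: bond 3 brought effort, rest push out)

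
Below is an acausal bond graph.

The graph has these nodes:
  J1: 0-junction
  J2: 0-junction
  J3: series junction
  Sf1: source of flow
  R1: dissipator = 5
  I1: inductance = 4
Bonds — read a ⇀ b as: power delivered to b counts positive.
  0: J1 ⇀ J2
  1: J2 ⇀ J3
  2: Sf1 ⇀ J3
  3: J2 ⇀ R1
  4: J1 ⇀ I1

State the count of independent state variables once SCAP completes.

β2 stroke→Sf1  (source Sf1 imposes f)
β1 stroke→J3  (1-jn J3 has f-setter on 2)
β4 stroke→I1  (I1 integral (f out))
β0 stroke→J1  (closing 0-jn rule on J1)
β3 stroke→J2  (closing 0-jn rule on J2)

1  (I1 all integral)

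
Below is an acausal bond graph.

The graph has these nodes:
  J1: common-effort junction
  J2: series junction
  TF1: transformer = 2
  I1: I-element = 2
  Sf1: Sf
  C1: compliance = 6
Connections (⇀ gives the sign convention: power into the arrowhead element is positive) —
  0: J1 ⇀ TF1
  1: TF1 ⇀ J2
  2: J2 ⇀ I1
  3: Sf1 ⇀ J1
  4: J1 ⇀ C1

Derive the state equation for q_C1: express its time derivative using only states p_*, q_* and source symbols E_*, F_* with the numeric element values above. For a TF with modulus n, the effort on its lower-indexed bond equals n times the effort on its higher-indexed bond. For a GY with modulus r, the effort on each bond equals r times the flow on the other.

#3 stroke at Sf1  (Sf1 fixes flow; stroke at Sf1)
#2 stroke at I1  (I1: I, integral causality)
#1 stroke at J2  (1-jn J2 has f-setter on 2)
#0 stroke at TF1  (TF1: transformer flips bond 1)
#4 stroke at J1  (closing 0-jn rule on J1)

dq_C1/dt = F_Sf1 - p_I1/4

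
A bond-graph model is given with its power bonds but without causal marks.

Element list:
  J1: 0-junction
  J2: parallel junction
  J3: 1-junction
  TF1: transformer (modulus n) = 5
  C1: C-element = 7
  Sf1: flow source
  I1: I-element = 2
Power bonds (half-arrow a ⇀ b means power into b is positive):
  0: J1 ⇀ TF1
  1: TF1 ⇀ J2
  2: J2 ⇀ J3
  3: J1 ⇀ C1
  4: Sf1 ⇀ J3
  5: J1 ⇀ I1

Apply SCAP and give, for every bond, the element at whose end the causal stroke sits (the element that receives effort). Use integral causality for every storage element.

β0 →TF1
β1 →J2
β2 →J3
β3 →J1
β4 →Sf1
β5 →I1

#4 |Sf1  (source Sf1 imposes f)
#2 |J3  (common-f at J3 fixed by 4)
#1 |J2  (J2 needs exactly one e-in)
#0 |TF1  (through TF1, causality passes straight; one stroke at TF1)
#3 |J1  (C1 outputs effort q/C1)
#5 |I1  (J1: bond 3 brought effort, rest push out)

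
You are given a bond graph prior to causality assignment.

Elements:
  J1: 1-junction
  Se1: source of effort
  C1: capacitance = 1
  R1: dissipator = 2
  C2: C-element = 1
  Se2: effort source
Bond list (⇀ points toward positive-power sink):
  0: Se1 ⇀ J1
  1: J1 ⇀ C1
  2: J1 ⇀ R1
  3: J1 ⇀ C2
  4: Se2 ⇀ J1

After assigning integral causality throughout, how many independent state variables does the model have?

2  (C1, C2 all integral)

#0 stroke at J1  (Se1 fixes effort; stroke away)
#4 stroke at J1  (Se2 fixes effort; stroke away)
#1 stroke at J1  (prefer integral on C1)
#3 stroke at J1  (prefer integral on C2)
#2 stroke at R1  (J1: last free bond brings flow in)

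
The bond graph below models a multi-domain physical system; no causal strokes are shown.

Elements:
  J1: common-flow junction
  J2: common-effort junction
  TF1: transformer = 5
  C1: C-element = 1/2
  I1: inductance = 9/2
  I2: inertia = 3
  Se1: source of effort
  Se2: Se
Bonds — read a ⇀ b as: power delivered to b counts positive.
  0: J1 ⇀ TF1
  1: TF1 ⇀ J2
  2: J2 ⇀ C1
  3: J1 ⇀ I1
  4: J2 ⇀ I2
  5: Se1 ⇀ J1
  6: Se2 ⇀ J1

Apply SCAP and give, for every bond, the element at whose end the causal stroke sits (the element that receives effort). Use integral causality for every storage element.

bond 0 stroke at J1
bond 1 stroke at TF1
bond 2 stroke at J2
bond 3 stroke at I1
bond 4 stroke at I2
bond 5 stroke at J1
bond 6 stroke at J1

b5 stroke at J1  (Se1: effort source, stroke at far end)
b6 stroke at J1  (Se2 (Se) sets effort on bond)
b2 stroke at J2  (C1: C, integral causality)
b1 stroke at TF1  (J2: bond 2 brought effort, rest push out)
b4 stroke at I2  (J2: bond 2 brought effort, rest push out)
b0 stroke at J1  (TF1: transformer flips bond 1)
b3 stroke at I1  (J1 needs exactly one f-in)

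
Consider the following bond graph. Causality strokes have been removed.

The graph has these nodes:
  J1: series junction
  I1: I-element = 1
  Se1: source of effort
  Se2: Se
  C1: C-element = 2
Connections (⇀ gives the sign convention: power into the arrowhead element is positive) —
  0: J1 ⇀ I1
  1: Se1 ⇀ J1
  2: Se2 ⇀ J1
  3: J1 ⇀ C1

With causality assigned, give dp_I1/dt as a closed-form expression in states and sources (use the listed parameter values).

bond 1 |J1  (Se1: effort source, stroke at far end)
bond 2 |J1  (Se2 (Se) sets effort on bond)
bond 0 |I1  (I1 outputs flow p/I1)
bond 3 |J1  (J1 flow already set via bond 0)

dp_I1/dt = E_Se1 + E_Se2 - q_C1/2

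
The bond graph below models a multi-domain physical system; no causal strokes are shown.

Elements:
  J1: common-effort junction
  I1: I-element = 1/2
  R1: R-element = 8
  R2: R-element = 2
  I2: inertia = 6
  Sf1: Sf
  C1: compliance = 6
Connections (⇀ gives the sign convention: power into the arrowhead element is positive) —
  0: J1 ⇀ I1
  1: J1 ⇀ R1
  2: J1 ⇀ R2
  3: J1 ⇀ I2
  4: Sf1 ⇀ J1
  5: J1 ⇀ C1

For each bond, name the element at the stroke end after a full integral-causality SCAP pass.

b0 stroke at I1
b1 stroke at R1
b2 stroke at R2
b3 stroke at I2
b4 stroke at Sf1
b5 stroke at J1

#4 stroke→Sf1  (Sf1 (Sf) sets flow on bond)
#0 stroke→I1  (prefer integral on I1)
#3 stroke→I2  (I2: I, integral causality)
#5 stroke→J1  (C1 outputs effort q/C1)
#1 stroke→R1  (J1: bond 5 brought effort, rest push out)
#2 stroke→R2  (common-e at J1 fixed by 5)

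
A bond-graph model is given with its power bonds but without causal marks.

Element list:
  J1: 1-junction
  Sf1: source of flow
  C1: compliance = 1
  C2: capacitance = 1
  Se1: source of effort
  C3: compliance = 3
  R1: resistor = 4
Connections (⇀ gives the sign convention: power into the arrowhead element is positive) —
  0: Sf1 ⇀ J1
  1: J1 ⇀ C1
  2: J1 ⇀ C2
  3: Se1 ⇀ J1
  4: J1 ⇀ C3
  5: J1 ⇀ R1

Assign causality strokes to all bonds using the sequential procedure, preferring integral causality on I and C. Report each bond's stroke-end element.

#0 →Sf1
#1 →J1
#2 →J1
#3 →J1
#4 →J1
#5 →J1

b0 |Sf1  (Sf1 (Sf) sets flow on bond)
b3 |J1  (Se1 fixes effort; stroke away)
b1 |J1  (1-jn J1 has f-setter on 0)
b2 |J1  (common-f at J1 fixed by 0)
b4 |J1  (J1 flow already set via bond 0)
b5 |J1  (J1 flow already set via bond 0)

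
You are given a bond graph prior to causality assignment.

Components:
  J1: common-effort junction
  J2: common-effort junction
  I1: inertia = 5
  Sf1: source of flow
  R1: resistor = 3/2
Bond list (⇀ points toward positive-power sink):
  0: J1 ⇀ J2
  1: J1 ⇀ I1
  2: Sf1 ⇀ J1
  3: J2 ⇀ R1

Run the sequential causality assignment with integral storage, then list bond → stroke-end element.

b0 stroke at J1
b1 stroke at I1
b2 stroke at Sf1
b3 stroke at J2

#2 |Sf1  (Sf1 (Sf) sets flow on bond)
#1 |I1  (I1 outputs flow p/I1)
#0 |J1  (only one effort-in slot at J1)
#3 |J2  (closing 0-jn rule on J2)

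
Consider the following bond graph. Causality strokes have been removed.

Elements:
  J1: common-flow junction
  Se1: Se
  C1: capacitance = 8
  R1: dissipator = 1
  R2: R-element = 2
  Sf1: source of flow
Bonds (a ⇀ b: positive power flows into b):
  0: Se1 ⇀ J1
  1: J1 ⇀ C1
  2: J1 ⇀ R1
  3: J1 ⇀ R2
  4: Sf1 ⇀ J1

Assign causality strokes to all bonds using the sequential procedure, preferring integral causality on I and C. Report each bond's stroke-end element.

#0 stroke at J1  (Se1 fixes effort; stroke away)
#4 stroke at Sf1  (Sf1 (Sf) sets flow on bond)
#1 stroke at J1  (1-jn J1 has f-setter on 4)
#2 stroke at J1  (J1 flow already set via bond 4)
#3 stroke at J1  (common-f at J1 fixed by 4)

bond 0 stroke→J1
bond 1 stroke→J1
bond 2 stroke→J1
bond 3 stroke→J1
bond 4 stroke→Sf1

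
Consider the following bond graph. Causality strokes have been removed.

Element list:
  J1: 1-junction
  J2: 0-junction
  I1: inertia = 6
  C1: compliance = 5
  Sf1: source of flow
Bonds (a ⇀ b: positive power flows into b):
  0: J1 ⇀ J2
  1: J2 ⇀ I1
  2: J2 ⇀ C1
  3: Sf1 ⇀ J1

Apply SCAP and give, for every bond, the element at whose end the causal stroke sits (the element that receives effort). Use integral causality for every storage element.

b0 stroke→J1
b1 stroke→I1
b2 stroke→J2
b3 stroke→Sf1

b3 stroke at Sf1  (Sf1 fixes flow; stroke at Sf1)
b0 stroke at J1  (J1: bond 3 brought flow, rest push out)
b1 stroke at I1  (I1: I, integral causality)
b2 stroke at J2  (only one effort-in slot at J2)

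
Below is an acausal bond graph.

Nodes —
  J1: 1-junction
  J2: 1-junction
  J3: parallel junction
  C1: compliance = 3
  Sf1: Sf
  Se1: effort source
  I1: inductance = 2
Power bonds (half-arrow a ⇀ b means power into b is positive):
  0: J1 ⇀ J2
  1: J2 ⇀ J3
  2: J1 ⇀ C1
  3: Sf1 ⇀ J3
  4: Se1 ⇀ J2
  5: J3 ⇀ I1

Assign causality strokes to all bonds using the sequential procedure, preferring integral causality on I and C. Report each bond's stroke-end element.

#0 →J2
#1 →J3
#2 →J1
#3 →Sf1
#4 →J2
#5 →I1

β3 stroke→Sf1  (Sf1 (Sf) sets flow on bond)
β4 stroke→J2  (source Se1 imposes e)
β2 stroke→J1  (prefer integral on C1)
β0 stroke→J2  (J1: last free bond brings flow in)
β1 stroke→J3  (J2 needs exactly one f-in)
β5 stroke→I1  (J3 effort already set via bond 1)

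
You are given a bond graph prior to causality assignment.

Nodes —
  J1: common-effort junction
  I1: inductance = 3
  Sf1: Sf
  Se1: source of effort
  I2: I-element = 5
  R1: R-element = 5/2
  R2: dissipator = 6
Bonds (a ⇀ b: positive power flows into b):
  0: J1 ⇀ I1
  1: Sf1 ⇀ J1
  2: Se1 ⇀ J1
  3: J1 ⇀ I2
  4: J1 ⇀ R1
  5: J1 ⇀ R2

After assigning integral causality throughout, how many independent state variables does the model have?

2  (I1, I2 all integral)

b1 →Sf1  (Sf1 (Sf) sets flow on bond)
b2 →J1  (Se1 fixes effort; stroke away)
b0 →I1  (common-e at J1 fixed by 2)
b3 →I2  (J1: bond 2 brought effort, rest push out)
b4 →R1  (J1: bond 2 brought effort, rest push out)
b5 →R2  (0-jn J1 has e-setter on 2)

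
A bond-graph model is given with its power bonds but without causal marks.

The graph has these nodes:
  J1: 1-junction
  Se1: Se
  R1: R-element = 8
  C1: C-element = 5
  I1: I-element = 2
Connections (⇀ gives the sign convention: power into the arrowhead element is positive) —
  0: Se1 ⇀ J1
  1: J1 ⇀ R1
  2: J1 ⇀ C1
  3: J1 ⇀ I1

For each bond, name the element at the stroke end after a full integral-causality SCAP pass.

bond 0 stroke→J1  (Se1 fixes effort; stroke away)
bond 2 stroke→J1  (C1: C, integral causality)
bond 3 stroke→I1  (I1 outputs flow p/I1)
bond 1 stroke→J1  (J1 flow already set via bond 3)

#0 →J1
#1 →J1
#2 →J1
#3 →I1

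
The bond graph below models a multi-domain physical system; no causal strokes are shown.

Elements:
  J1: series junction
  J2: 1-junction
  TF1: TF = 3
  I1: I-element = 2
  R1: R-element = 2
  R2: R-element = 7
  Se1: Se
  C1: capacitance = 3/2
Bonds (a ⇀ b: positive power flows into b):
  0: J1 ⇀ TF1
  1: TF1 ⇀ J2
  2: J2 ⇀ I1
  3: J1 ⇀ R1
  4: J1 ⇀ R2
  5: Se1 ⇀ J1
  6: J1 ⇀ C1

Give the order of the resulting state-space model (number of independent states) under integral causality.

2  (C1, I1 all integral)

bond 5 stroke→J1  (source Se1 imposes e)
bond 2 stroke→I1  (I1 integral (f out))
bond 1 stroke→J2  (1-jn J2 has f-setter on 2)
bond 0 stroke→TF1  (TF TF1: opposite of bond 1)
bond 3 stroke→J1  (J1 flow already set via bond 0)
bond 4 stroke→J1  (1-jn J1 has f-setter on 0)
bond 6 stroke→J1  (J1: bond 0 brought flow, rest push out)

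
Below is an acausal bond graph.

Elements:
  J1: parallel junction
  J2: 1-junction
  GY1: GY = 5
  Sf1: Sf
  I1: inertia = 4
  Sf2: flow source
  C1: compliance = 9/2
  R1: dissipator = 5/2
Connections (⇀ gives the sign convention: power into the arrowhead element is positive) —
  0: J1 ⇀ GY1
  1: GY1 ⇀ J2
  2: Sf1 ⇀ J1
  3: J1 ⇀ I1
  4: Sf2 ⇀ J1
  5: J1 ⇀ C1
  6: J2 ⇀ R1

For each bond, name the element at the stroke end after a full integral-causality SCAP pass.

β0 stroke at GY1
β1 stroke at GY1
β2 stroke at Sf1
β3 stroke at I1
β4 stroke at Sf2
β5 stroke at J1
β6 stroke at J2

bond 2 stroke at Sf1  (Sf1 fixes flow; stroke at Sf1)
bond 4 stroke at Sf2  (Sf2 (Sf) sets flow on bond)
bond 3 stroke at I1  (I1 integral (f out))
bond 5 stroke at J1  (prefer integral on C1)
bond 0 stroke at GY1  (0-jn J1 has e-setter on 5)
bond 1 stroke at GY1  (GY1: gyrator matches bond 0)
bond 6 stroke at J2  (J2 flow already set via bond 1)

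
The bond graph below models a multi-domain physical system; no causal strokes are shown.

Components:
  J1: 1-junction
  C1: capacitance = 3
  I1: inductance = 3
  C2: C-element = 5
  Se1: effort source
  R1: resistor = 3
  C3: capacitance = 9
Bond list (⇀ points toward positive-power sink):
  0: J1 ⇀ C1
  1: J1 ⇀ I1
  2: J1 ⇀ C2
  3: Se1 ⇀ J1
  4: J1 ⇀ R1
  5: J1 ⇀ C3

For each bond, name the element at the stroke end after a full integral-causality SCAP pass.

bond 0 →J1
bond 1 →I1
bond 2 →J1
bond 3 →J1
bond 4 →J1
bond 5 →J1

#3 |J1  (source Se1 imposes e)
#0 |J1  (C1 outputs effort q/C1)
#1 |I1  (I1 integral (f out))
#2 |J1  (J1: bond 1 brought flow, rest push out)
#4 |J1  (J1: bond 1 brought flow, rest push out)
#5 |J1  (J1: bond 1 brought flow, rest push out)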